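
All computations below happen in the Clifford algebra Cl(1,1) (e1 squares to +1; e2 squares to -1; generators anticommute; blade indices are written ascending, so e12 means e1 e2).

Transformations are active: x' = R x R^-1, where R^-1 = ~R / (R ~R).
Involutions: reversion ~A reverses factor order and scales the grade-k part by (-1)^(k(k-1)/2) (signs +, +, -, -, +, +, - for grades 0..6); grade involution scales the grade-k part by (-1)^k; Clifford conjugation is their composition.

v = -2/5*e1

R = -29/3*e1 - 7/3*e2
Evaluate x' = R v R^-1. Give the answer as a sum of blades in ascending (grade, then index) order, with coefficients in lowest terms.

~R = -29/3*e1 - 7/3*e2, and R ~R = 88, so R^-1 = ~R / (88).
R v = 58/15 - 14/15*e12
Answer: -89/198*e1 - 203/990*e2


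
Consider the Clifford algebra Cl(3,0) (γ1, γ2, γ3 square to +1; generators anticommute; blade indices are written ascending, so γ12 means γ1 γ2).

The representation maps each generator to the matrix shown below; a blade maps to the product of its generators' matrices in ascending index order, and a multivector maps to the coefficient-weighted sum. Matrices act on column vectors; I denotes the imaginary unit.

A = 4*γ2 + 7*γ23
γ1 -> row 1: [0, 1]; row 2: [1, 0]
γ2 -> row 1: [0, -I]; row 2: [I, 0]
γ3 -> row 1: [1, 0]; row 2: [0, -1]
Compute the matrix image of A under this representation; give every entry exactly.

Bivector images (products of the table entries): rho(γ23) = rho(γ2)rho(γ3) = row 1: [0, I]; row 2: [I, 0].
M = (4)*rho(γ2) + (7)*rho(γ23), summed entrywise:
Answer: row 1: [0, 3*I]; row 2: [11*I, 0]


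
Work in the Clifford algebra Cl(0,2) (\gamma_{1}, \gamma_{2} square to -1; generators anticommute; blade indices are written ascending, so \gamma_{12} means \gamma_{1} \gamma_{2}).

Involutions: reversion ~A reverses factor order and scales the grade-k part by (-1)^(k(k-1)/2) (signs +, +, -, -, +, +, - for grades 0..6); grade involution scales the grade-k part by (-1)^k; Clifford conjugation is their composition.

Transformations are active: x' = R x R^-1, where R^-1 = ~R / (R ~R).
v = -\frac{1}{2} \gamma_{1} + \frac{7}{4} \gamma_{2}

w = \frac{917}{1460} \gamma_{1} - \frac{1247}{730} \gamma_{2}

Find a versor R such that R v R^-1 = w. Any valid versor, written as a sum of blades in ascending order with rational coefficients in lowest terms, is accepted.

Take R = v + w = \frac{187}{1460} \gamma_{1} + \frac{61}{1460} \gamma_{2}. Because q(v) = q(w) = -\frac{53}{16}, conjugation by R sends v exactly to w.
Answer: \frac{187}{1460} \gamma_{1} + \frac{61}{1460} \gamma_{2}


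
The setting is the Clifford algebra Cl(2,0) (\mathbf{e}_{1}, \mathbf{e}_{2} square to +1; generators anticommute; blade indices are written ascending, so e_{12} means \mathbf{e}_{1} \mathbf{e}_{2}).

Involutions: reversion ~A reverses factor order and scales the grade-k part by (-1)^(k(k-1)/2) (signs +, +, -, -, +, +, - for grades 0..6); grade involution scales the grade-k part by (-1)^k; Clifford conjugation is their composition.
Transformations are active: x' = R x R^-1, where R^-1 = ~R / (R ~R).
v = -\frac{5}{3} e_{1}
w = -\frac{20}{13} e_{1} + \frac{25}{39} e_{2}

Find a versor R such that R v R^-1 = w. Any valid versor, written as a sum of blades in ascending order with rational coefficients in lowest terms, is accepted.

Key observation: q(v) = q(w) = \frac{25}{9} (sandwiches preserve the norm), so R = v + w = -\frac{125}{39} e_{1} + \frac{25}{39} e_{2} works whenever it is invertible — the component of v along it is kept and (v - w)/2 reverses, sending v to w.
Answer: -\frac{125}{39} e_{1} + \frac{25}{39} e_{2}


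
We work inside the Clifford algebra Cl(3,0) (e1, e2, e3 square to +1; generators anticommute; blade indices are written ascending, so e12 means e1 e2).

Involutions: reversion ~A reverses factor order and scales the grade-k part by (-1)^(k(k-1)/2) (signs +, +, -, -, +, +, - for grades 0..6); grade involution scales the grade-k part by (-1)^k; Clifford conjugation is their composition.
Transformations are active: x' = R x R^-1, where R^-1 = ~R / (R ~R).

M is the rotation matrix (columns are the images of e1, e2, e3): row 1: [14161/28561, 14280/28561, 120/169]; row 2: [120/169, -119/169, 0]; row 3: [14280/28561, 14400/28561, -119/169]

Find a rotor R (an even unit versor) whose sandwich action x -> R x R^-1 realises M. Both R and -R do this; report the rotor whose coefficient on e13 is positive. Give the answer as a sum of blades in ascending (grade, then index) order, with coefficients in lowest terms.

Method: write R = a + b12*e12 + b13*e13 + b23*e23 with a^2 + b12^2 + b13^2 + b23^2 = 1 (so R^-1 = ~R). Expanding the columns R e_j ~R gives tr M = 4a^2 - 1 and, from the antisymmetric part, M21 - M12 = -4a*b12, M13 - M31 = 4a*b13, M32 - M23 = -4a*b23.
Here tr M = -26061/28561, so a^2 = (1 + tr M)/4 = 625/28561 and a = ±25/169. Taking a = 25/169: M21 - M12 = 6000/28561, M13 - M31 = 6000/28561, M32 - M23 = 14400/28561, giving b12 = -60/169, b13 = 60/169, b23 = -144/169, i.e. R = 25/169 - 60/169*e12 + 60/169*e13 - 144/169*e23.
Its e13 coefficient is already positive.
Answer: 25/169 - 60/169*e12 + 60/169*e13 - 144/169*e23. Recall the cover is two-to-one: with M of trace -26061/28561, both preimages act alike, and the stated e13 sign chooses the sheet.


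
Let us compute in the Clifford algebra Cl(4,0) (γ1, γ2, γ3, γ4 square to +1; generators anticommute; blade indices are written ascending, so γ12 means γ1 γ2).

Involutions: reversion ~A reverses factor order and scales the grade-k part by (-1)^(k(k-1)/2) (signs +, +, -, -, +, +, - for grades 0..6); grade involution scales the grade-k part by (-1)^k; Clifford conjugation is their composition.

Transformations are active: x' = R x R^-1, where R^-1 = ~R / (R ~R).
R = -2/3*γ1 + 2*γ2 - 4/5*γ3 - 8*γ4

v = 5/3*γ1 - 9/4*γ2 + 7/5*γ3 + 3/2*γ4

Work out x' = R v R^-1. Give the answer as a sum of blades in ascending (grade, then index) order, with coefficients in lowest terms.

~R = -2/3*γ1 + 2*γ2 - 4/5*γ3 - 8*γ4, and R ~R = 15544/225, so R^-1 = ~R / (15544/225).
R v = -8429/450 - 11/6*γ12 + 2/5*γ13 + 37/3*γ14 + γ23 - 15*γ24 + 10*γ34
Answer: -30431/23316*γ1 + 4529/3886*γ2 - 18773/19430*γ3 + 11029/3886*γ4


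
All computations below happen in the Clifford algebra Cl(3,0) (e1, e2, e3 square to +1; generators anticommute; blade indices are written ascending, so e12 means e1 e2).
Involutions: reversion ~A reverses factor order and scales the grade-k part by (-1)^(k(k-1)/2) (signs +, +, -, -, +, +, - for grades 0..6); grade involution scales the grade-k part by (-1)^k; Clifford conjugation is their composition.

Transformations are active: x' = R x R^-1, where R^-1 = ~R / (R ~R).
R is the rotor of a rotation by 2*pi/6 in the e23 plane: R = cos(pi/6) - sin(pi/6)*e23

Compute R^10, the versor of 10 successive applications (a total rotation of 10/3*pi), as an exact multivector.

Half-angle bookkeeping: 10 applications in e23 add up to rotor phase 10*pi/6 = 5*pi/3, so R^10 = cos(5*pi/3) - sin(5*pi/3)*e23.
cos(5*pi/3) = 1/2 and sin(5*pi/3) = -sqrt(3)/2, so R^10 = 1/2 + sqrt(3)/2*e23. The net rotation is 4/3*pi (after discarding 1 full turn, each of which contributes a factor -1 to the rotor); the rotor keeps the half-angle phase exactly.
Answer: 1/2 + sqrt(3)/2*e23


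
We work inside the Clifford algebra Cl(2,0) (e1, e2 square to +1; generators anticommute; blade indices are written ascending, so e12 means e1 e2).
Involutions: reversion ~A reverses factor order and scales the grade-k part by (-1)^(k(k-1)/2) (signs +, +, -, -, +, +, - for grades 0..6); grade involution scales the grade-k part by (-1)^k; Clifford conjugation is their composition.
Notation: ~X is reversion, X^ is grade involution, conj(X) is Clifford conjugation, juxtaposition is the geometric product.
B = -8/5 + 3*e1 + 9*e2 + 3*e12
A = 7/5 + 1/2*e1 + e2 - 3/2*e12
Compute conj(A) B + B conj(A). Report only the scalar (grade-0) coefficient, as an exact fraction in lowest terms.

first term: -431/25 + 43/2*e1 + 41/5*e2 + 3/10*e12
second term: -431/25 - 23/2*e1 + 101/5*e2 + 33/10*e12
Answer: -862/25


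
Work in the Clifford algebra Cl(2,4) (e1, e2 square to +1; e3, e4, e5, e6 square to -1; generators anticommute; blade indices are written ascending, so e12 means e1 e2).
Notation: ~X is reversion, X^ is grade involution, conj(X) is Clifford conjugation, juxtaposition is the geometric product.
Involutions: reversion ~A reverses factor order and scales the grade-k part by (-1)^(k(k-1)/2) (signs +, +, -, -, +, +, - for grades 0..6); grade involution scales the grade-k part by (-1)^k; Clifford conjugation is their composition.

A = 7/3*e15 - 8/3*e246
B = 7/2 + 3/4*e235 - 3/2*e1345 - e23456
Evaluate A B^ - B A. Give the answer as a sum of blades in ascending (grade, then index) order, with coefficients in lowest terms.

first term: 49/6*e15 - 7/2*e34 - 8/3*e35 + 7/4*e123 - 28/3*e246 - 2*e3456 + 7/3*e12346 + 4*e12356
second term: 49/6*e15 - 7/2*e34 + 8/3*e35 + 7/4*e123 - 28/3*e246 + 2*e3456 + 7/3*e12346 - 4*e12356
Answer: -16/3*e35 - 4*e3456 + 8*e12356


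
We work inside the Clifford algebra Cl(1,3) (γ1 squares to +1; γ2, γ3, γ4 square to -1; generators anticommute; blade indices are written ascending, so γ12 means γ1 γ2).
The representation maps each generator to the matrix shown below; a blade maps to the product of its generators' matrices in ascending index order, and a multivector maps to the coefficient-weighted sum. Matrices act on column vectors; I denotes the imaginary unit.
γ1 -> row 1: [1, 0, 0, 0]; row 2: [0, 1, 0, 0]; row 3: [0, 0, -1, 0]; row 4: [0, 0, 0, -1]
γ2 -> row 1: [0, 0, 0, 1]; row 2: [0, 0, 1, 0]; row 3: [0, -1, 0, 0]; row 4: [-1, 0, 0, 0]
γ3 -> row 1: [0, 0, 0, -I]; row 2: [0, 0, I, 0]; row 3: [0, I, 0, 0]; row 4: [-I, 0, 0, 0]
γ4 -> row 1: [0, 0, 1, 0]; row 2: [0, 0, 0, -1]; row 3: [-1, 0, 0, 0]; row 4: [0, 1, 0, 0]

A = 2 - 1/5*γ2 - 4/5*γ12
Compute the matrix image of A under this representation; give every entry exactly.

Bivector images (products of the table entries): rho(γ12) = rho(γ1)rho(γ2) = row 1: [0, 0, 0, 1]; row 2: [0, 0, 1, 0]; row 3: [0, 1, 0, 0]; row 4: [1, 0, 0, 0].
M = (2)*1 + (-1/5)*rho(γ2) + (-4/5)*rho(γ12), summed entrywise (1 is the identity matrix):
Answer: row 1: [2, 0, 0, -1]; row 2: [0, 2, -1, 0]; row 3: [0, -3/5, 2, 0]; row 4: [-3/5, 0, 0, 2]


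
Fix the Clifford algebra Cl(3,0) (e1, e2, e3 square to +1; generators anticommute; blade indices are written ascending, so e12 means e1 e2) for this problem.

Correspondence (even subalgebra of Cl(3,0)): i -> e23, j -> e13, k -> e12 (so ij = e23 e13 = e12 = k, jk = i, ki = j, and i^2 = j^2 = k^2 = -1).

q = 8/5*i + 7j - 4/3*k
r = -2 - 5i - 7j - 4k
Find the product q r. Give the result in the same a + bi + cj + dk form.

In blades: q = -4/3*e12 + 7*e13 + 8/5*e23, r = -2 - 4*e12 - 7*e13 - 5*e23.
Distribute q over r term by term (generator squares from the signature, products reordered to ascending indices): (-4/3*e12)*r = -16/3 + 8/3*e12 + 20/3*e13 - 28/3*e23; (7*e13)*r = 49 + 35*e12 - 14*e13 - 28*e23; (8/5*e23)*r = 8 - 56/5*e12 + 32/5*e13 - 16/5*e23.
Sum: 155/3 + 397/15*e12 - 14/15*e13 - 608/15*e23; translating back through the correspondence:
Answer: 155/3 - 608/15*i - 14/15*j + 397/15*k


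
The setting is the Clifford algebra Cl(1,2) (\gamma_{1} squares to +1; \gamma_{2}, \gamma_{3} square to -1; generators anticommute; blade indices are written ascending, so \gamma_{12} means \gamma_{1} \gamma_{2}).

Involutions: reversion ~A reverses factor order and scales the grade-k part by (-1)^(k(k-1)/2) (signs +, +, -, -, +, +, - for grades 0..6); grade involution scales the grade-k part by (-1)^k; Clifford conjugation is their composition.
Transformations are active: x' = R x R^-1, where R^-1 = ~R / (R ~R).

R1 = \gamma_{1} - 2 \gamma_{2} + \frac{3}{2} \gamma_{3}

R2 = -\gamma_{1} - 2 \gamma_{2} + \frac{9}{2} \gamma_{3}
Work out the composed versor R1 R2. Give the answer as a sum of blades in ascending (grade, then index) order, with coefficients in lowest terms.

Distribute over the terms of R1 (each basis-blade product reordered to ascending indices, repeated generators contracted through their squares):
(\gamma_{1}) R2 = -1 - 2 \gamma_{12} + \frac{9}{2} \gamma_{13}
(-2 \gamma_{2}) R2 = -4 - 2 \gamma_{12} - 9 \gamma_{23}
(\frac{3}{2} \gamma_{3}) R2 = -\frac{27}{4} + \frac{3}{2} \gamma_{13} + 3 \gamma_{23}
Summing the partial products and collecting blades:
Answer: -\frac{47}{4} - 4 \gamma_{12} + 6 \gamma_{13} - 6 \gamma_{23}


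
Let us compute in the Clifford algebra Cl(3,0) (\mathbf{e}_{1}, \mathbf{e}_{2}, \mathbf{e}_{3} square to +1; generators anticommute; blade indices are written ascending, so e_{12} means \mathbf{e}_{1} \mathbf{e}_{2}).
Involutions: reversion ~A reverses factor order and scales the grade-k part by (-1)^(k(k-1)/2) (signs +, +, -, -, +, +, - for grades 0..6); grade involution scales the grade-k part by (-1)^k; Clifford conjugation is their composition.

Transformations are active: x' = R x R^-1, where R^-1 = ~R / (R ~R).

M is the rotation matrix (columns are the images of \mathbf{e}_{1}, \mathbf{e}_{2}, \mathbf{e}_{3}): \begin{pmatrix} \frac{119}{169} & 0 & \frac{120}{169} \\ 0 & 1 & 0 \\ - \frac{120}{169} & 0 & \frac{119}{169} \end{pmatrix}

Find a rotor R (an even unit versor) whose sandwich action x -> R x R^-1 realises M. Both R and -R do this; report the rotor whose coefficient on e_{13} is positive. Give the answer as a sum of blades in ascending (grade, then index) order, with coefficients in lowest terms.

Method: write R = a + b12*e_{12} + b13*e_{13} + b23*e_{23} with a^2 + b12^2 + b13^2 + b23^2 = 1 (so R^-1 = ~R). Expanding the columns R e_j ~R gives tr M = 4a^2 - 1 and, from the antisymmetric part, M21 - M12 = -4a*b12, M13 - M31 = 4a*b13, M32 - M23 = -4a*b23.
Here tr M = \frac{407}{169}, so a^2 = (1 + tr M)/4 = \frac{144}{169} and a = ±\frac{12}{13}. Taking a = \frac{12}{13}: M21 - M12 = 0, M13 - M31 = \frac{240}{169}, M32 - M23 = 0, giving b12 = 0, b13 = \frac{5}{13}, b23 = 0, i.e. R = \frac{12}{13} + \frac{5}{13} e_{13}.
Its e_{13} coefficient is already positive.
Answer: \frac{12}{13} + \frac{5}{13} e_{13}. Sheet selection: the two-to-one cover makes ±R indistinguishable at the matrix level (trace \frac{407}{169}), so uniqueness comes from the required sign on e_{13}.


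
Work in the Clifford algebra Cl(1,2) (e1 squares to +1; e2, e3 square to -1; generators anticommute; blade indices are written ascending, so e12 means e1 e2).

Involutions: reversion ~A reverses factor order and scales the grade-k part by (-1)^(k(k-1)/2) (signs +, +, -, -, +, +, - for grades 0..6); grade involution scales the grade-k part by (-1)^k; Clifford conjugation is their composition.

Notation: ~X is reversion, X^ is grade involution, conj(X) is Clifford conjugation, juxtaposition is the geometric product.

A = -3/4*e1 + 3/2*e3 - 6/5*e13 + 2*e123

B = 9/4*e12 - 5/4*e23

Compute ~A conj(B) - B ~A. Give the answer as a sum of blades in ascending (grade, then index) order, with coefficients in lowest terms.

first term: 5/2*e1 + 57/16*e2 + 9/2*e3 + 3/2*e12 - 27/10*e23 - 69/16*e123
second term: -5/2*e1 + 57/16*e2 - 9/2*e3 + 3/2*e12 - 27/10*e23 + 69/16*e123
Answer: 5*e1 + 9*e3 - 69/8*e123


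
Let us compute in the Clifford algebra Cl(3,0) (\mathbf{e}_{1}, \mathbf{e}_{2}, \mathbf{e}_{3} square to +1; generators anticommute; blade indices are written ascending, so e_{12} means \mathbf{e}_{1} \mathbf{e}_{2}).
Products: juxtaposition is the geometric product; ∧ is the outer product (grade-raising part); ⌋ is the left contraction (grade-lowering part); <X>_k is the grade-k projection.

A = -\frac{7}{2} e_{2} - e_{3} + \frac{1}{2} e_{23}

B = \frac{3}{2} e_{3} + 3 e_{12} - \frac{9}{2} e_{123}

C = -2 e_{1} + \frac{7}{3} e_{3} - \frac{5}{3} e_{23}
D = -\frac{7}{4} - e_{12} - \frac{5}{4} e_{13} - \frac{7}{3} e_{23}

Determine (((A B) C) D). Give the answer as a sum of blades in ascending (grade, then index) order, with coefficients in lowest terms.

step 1: -\frac{3}{2} + \frac{51}{4} e_{1} + \frac{3}{4} e_{2} + \frac{9}{2} e_{12} - \frac{69}{4} e_{13} - \frac{21}{4} e_{23} - 3 e_{123}
step 2: -\frac{137}{4} - \frac{169}{4} e_{1} - \frac{13}{4} e_{2} - \frac{157}{4} e_{3} - \frac{137}{4} e_{12} + \frac{89}{4} e_{13} + \frac{41}{4} e_{23} - \frac{1}{4} e_{123}
step 3: \frac{929}{12} + \frac{505}{24} e_{1} - \frac{130}{3} e_{2} + \frac{773}{6} e_{3} + \frac{3199}{24} e_{12} + \frac{2257}{24} e_{13} - \frac{37}{12} e_{23} + \frac{3221}{24} e_{123}
Answer: \frac{929}{12} + \frac{505}{24} e_{1} - \frac{130}{3} e_{2} + \frac{773}{6} e_{3} + \frac{3199}{24} e_{12} + \frac{2257}{24} e_{13} - \frac{37}{12} e_{23} + \frac{3221}{24} e_{123}


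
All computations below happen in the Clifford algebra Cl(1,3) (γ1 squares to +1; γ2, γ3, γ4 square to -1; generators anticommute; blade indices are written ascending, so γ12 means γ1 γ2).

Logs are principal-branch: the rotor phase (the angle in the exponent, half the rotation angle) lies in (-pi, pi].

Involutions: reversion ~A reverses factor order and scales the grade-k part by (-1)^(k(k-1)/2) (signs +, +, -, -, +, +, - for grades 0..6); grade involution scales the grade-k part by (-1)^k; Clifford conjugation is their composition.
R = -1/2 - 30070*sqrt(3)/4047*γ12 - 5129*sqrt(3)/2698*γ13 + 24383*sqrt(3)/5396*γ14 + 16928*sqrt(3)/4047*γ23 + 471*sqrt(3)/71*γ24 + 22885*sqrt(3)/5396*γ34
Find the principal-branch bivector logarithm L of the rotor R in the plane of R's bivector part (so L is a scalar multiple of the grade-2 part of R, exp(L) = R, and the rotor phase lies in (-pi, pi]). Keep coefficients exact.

The scalar part of R is -1/2, which pins the rotor phase on the principal branch; dividing the bivector part by the sine of that phase recovers the unit plane, and L is the phase times that plane.
Concretely: cos(phase) = -1/2 gives phase = ±2*pi/3, and since phase/sin(phase) is even the sign is immaterial: L = (phase/sin(phase)) * <R>_2 = (4*sqrt(3)*pi/9) * <R>_2.
Answer: -120280*pi/12141*γ12 - 10258*pi/4047*γ13 + 24383*pi/4047*γ14 + 67712*pi/12141*γ23 + 628*pi/71*γ24 + 22885*pi/4047*γ34


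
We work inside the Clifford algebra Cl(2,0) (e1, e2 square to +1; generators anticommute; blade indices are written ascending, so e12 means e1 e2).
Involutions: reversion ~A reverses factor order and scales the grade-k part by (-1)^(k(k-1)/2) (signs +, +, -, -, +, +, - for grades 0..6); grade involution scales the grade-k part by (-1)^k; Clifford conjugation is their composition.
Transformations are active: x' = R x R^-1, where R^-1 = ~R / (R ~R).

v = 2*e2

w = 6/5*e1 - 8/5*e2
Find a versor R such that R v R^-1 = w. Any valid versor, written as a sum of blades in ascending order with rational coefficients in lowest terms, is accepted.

R = v + w = 6/5*e1 + 2/5*e2 works: the equal norms (4) guarantee its sandwich swaps v into w.
Answer: 6/5*e1 + 2/5*e2


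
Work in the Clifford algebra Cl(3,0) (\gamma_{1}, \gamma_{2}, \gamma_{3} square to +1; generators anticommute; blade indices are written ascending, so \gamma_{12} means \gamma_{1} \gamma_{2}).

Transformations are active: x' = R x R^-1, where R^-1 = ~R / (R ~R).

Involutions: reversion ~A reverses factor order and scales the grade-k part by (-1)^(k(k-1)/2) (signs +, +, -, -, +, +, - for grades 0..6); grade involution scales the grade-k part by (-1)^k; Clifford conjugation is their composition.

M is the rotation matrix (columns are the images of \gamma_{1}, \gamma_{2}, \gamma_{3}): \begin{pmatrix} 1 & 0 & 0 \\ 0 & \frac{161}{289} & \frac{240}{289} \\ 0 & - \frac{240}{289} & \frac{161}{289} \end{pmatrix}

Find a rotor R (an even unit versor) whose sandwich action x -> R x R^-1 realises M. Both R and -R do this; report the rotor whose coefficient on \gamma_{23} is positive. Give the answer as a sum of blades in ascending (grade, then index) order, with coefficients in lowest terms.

Method: write R = a + b12*\gamma_{12} + b13*\gamma_{13} + b23*\gamma_{23} with a^2 + b12^2 + b13^2 + b23^2 = 1 (so R^-1 = ~R). Expanding the columns R e_j ~R gives tr M = 4a^2 - 1 and, from the antisymmetric part, M21 - M12 = -4a*b12, M13 - M31 = 4a*b13, M32 - M23 = -4a*b23.
Here tr M = \frac{611}{289}, so a^2 = (1 + tr M)/4 = \frac{225}{289} and a = ±\frac{15}{17}. Taking a = \frac{15}{17}: M21 - M12 = 0, M13 - M31 = 0, M32 - M23 = -\frac{480}{289}, giving b12 = 0, b13 = 0, b23 = \frac{8}{17}, i.e. R = \frac{15}{17} + \frac{8}{17} \gamma_{23}.
Its \gamma_{23} coefficient is already positive.
Answer: \frac{15}{17} + \frac{8}{17} \gamma_{23}. Uniqueness: Spin(3) -> SO(3) maps R and -R to the same rotation of trace \frac{611}{289}; fixing the sign of the \gamma_{23} coefficient removes the ambiguity.


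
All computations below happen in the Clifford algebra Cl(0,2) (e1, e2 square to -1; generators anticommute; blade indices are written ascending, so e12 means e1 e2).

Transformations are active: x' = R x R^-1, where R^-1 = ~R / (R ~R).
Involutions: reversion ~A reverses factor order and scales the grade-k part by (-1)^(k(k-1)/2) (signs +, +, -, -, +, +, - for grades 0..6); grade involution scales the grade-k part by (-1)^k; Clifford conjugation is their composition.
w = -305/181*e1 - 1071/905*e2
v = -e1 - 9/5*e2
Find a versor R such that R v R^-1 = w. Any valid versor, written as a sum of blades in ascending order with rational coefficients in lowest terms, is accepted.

Take R = v + w = -486/181*e1 - 540/181*e2. Because q(v) = q(w) = -106/25, conjugation by R sends v exactly to w.
Answer: -486/181*e1 - 540/181*e2


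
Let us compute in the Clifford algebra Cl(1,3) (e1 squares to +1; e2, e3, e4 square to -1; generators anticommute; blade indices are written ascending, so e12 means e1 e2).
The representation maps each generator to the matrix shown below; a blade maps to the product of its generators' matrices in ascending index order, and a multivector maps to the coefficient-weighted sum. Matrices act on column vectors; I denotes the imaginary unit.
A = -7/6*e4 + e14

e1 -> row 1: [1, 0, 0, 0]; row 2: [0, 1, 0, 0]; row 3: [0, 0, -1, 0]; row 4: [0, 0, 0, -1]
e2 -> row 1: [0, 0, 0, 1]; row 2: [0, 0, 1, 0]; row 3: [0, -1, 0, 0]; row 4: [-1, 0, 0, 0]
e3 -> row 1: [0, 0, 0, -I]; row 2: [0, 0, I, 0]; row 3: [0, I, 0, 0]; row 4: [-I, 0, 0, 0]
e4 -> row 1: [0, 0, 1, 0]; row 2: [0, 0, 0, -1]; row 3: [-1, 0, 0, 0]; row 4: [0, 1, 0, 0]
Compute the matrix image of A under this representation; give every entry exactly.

Bivector images (products of the table entries): rho(e14) = rho(e1)rho(e4) = row 1: [0, 0, 1, 0]; row 2: [0, 0, 0, -1]; row 3: [1, 0, 0, 0]; row 4: [0, -1, 0, 0].
M = (-7/6)*rho(e4) + (1)*rho(e14), summed entrywise:
Answer: row 1: [0, 0, -1/6, 0]; row 2: [0, 0, 0, 1/6]; row 3: [13/6, 0, 0, 0]; row 4: [0, -13/6, 0, 0]


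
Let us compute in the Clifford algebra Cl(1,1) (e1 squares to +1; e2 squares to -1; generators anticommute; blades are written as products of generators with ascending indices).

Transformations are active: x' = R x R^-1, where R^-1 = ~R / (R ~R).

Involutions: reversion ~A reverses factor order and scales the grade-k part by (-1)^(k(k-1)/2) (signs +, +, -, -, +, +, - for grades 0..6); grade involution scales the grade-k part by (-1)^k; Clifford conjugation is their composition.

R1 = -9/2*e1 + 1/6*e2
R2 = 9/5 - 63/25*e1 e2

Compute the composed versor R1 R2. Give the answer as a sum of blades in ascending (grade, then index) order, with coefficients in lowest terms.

Distribute over the terms of R1 (each basis-blade product reordered to ascending indices, repeated generators contracted through their squares):
(-9/2*e1) R2 = -81/10*e1 + 567/50*e2
(1/6*e2) R2 = -21/50*e1 + 3/10*e2
Summing the partial products and collecting blades:
Answer: -213/25*e1 + 291/25*e2


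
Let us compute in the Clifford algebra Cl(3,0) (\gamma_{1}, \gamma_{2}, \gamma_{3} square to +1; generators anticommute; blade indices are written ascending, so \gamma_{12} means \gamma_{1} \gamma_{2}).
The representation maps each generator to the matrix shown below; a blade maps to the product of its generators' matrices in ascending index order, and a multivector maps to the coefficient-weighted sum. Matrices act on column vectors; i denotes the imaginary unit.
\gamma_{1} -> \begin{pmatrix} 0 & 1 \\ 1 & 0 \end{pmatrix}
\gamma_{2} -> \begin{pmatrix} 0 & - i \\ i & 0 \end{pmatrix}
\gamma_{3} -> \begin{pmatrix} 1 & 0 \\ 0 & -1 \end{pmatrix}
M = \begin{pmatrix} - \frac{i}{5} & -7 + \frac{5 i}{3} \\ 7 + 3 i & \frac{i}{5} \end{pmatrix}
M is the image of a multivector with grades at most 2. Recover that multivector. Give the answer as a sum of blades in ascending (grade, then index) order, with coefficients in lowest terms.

Method: 1, rho(\gamma_{1}), rho(\gamma_{2}), rho(\gamma_{3}) form a trace-orthogonal basis of the 2x2 complex matrices (tr(X Y) = 2 if X = Y, else 0), so M = m0*1 + m1*rho(\gamma_{1}) + m2*rho(\gamma_{2}) + m3*rho(\gamma_{3}) with m0 = tr(M)/2 = 0, m1 = tr(M rho(\gamma_{1}))/2 = \frac{7 i}{3}, m2 = tr(M rho(\gamma_{2}))/2 = \frac{2}{3} - 7 i, m3 = tr(M rho(\gamma_{3}))/2 = - \frac{i}{5}.
Multiplying table entries, the bivector images are rho(\gamma_{12}) = i*rho(\gamma_{3}), rho(\gamma_{13}) = -i*rho(\gamma_{2}), rho(\gamma_{23}) = i*rho(\gamma_{1}); with real blade coefficients the real parts of m0..m3 are the coefficients of 1, \gamma_{1}, \gamma_{2}, \gamma_{3} and the imaginary parts give the bivectors (\gamma_{23}: Im m1, \gamma_{13}: -Im m2, \gamma_{12}: Im m3).
Answer: \frac{2}{3} \gamma_{2} - \frac{1}{5} \gamma_{12} + 7 \gamma_{13} + \frac{7}{3} \gamma_{23}


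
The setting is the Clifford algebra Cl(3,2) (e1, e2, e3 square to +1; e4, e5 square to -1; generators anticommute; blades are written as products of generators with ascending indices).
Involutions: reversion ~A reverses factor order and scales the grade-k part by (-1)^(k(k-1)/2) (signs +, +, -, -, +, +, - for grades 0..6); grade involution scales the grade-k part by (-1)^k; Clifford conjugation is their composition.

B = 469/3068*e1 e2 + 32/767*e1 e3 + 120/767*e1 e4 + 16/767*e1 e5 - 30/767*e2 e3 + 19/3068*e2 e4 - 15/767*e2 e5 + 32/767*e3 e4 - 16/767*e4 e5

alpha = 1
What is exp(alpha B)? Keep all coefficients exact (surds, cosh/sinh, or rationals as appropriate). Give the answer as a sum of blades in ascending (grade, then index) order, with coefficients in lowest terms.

B^2 term by term: the squares give (469/3068)^2*(e1 e2)^2 + (32/767)^2*(e1 e3)^2 + (120/767)^2*(e1 e4)^2 + (16/767)^2*(e1 e5)^2 + (-30/767)^2*(e2 e3)^2 + (19/3068)^2*(e2 e4)^2 + (-15/767)^2*(e2 e5)^2 + (32/767)^2*(e3 e4)^2 + (-16/767)^2*(e4 e5)^2 = 219961/9412624*(-1) + 1024/588289*(-1) + 14400/588289*(+1) + 256/588289*(+1) + 900/588289*(-1) + 361/9412624*(+1) + 225/588289*(+1) + 1024/588289*(+1) + 256/588289*(-1) = 0 (each basis 2-blade squares to minus the product of its generators' squares); cross terms between blades sharing an index anticommute and cancel; the commuting (index-disjoint) pairs give grade-4 terms 2*c*c'*(blade product), which cancel blade by blade — e1 e2 e3 e4: 7504/588289 - 304/588289 - 7200/588289 = 0; e1 e2 e3 e5: 960/588289 - 960/588289 = 0; e1 e2 e4 e5: -3752/588289 + 3600/588289 + 152/588289 = 0; e1 e3 e4 e5: -1024/588289 + 1024/588289 = 0; e2 e3 e4 e5: 960/588289 - 960/588289 = 0 — confirming B is simple. So B^2 = 0.
B^2 = 0, so the series truncates immediately: exp(alpha B) = 1 + alpha B (parabolic case).
Answer: 1 + 469/3068*e1 e2 + 32/767*e1 e3 + 120/767*e1 e4 + 16/767*e1 e5 - 30/767*e2 e3 + 19/3068*e2 e4 - 15/767*e2 e5 + 32/767*e3 e4 - 16/767*e4 e5


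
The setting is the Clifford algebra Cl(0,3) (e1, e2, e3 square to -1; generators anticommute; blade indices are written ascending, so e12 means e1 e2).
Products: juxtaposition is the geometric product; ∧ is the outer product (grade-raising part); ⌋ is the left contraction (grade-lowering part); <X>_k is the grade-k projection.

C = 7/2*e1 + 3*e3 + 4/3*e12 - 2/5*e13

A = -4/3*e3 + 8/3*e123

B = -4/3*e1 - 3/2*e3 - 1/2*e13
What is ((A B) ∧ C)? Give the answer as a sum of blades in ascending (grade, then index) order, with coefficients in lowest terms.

step 1: -2 + 2/3*e1 - 4/3*e2 + 4*e12 - 16/9*e13 + 32/9*e23
step 2: -7*e1 - 6*e3 + 2*e12 + 14/5*e13 - 4*e23 + 1076/45*e123
Answer: -7*e1 - 6*e3 + 2*e12 + 14/5*e13 - 4*e23 + 1076/45*e123


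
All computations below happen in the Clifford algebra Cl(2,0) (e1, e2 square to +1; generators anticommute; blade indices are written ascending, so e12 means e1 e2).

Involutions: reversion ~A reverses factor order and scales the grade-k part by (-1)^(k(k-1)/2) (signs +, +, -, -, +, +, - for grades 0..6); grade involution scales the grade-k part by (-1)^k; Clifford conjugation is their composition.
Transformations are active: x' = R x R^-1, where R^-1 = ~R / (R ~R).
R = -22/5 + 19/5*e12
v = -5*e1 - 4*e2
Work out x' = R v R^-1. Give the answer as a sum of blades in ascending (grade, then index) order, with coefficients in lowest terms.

~R = -22/5 - 19/5*e12, and R ~R = 169/5, so R^-1 = ~R / (169/5).
R v = 34/5*e1 + 183/5*e2
Answer: 2729/845*e1 - 4672/845*e2


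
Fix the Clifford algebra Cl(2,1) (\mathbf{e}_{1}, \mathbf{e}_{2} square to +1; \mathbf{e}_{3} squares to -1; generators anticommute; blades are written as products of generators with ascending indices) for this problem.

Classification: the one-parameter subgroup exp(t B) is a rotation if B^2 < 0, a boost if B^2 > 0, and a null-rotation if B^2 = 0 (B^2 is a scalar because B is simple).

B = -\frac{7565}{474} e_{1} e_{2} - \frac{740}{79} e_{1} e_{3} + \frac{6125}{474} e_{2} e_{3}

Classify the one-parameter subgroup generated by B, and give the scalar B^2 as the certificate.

B^2 term by term: the squares give (-\frac{7565}{474})^2*(e_{1} e_{2})^2 + (-\frac{740}{79})^2*(e_{1} e_{3})^2 + (\frac{6125}{474})^2*(e_{2} e_{3})^2 = \frac{57229225}{224676}*(-1) + \frac{547600}{6241}*(+1) + \frac{37515625}{224676}*(+1) = 0 (each basis 2-blade squares to minus the product of its generators' squares); cross terms between blades sharing an index anticommute and cancel. So B^2 = 0.
Answer: null-rotation, certificate B^2 = 0. Why this suffices: the scalar 0 survives any versor conjugation, so its sign alone determines the class however B is presented.


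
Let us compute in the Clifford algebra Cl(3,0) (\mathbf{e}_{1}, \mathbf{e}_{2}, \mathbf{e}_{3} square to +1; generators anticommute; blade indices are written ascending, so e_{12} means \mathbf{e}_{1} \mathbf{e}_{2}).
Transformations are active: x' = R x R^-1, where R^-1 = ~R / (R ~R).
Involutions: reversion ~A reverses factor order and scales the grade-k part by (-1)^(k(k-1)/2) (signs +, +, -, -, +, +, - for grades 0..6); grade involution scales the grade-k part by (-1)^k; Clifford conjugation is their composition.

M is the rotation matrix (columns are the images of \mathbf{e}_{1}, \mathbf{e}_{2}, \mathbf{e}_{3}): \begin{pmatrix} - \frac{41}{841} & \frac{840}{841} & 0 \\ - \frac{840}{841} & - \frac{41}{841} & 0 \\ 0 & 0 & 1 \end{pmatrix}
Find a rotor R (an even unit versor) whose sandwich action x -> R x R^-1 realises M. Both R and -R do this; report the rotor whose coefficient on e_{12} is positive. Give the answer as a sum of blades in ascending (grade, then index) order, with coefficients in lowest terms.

Method: write R = a + b12*e_{12} + b13*e_{13} + b23*e_{23} with a^2 + b12^2 + b13^2 + b23^2 = 1 (so R^-1 = ~R). Expanding the columns R e_j ~R gives tr M = 4a^2 - 1 and, from the antisymmetric part, M21 - M12 = -4a*b12, M13 - M31 = 4a*b13, M32 - M23 = -4a*b23.
Here tr M = \frac{759}{841}, so a^2 = (1 + tr M)/4 = \frac{400}{841} and a = ±\frac{20}{29}. Taking a = \frac{20}{29}: M21 - M12 = -\frac{1680}{841}, M13 - M31 = 0, M32 - M23 = 0, giving b12 = \frac{21}{29}, b13 = 0, b23 = 0, i.e. R = \frac{20}{29} + \frac{21}{29} e_{12}.
Its e_{12} coefficient is already positive.
Answer: \frac{20}{29} + \frac{21}{29} e_{12}. Recall the cover is two-to-one: with M of trace \frac{759}{841}, both preimages act alike, and the stated e_{12} sign chooses the sheet.


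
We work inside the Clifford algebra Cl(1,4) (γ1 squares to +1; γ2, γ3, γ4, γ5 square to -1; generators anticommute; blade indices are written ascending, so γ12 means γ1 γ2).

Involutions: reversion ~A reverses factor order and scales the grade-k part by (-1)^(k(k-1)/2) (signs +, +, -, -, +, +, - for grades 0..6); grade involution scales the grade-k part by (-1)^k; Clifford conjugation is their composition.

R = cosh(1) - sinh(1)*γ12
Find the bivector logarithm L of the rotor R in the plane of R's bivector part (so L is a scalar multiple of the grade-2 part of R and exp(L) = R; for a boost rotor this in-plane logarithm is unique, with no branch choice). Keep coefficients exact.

The scalar part of R is cosh(1), which fixes the rapidity magnitude through cosh (cosh is even, so it cannot fix the sign — the bivector part carries that); dividing the bivector part by sinh of the rapidity gives the plane, and L = rapidity * plane, where the joint sign ambiguity of (rapidity, plane) cancels in the product.
Concretely: cosh(rapidity) = cosh(1) gives rapidity = ±1, and since rapidity/sinh(rapidity) is even the sign is immaterial: L = (rapidity/sinh(rapidity)) * <R>_2 = (1/sinh(1)) * <R>_2.
Answer: -γ12


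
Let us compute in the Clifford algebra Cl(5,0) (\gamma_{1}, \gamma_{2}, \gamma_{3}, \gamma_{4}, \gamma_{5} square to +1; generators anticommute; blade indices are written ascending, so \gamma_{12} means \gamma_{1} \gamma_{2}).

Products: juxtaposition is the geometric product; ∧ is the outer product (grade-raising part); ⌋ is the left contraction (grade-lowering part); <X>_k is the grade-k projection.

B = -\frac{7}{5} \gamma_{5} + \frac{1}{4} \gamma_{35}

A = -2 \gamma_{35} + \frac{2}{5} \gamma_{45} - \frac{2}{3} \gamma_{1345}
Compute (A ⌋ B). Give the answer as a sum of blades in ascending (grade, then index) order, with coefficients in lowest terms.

step 1: \frac{1}{2}
Answer: \frac{1}{2}


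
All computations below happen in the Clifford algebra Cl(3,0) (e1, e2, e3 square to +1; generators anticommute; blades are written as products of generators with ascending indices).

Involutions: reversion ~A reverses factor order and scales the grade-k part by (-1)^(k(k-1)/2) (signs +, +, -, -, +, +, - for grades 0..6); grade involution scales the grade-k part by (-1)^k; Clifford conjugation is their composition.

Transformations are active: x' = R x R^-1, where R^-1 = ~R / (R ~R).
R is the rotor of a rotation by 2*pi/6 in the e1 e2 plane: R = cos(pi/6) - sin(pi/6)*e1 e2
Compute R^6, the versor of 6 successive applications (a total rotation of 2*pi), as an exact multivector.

The rotor phase is half the rotation angle and phases add under composition, so 6 steps in the e1 e2 plane accumulate phase 6*(pi/6) = pi: R^6 = cos(pi) - sin(pi)*e1 e2.
cos(pi) = -1 and sin(pi) = 0, so R^6 = -1. The total rotation 2*pi is 1 full turn, so every vector returns to itself, yet the rotor is -1, on the OTHER sheet of the double cover (an odd number of 2*pi turns).
Answer: -1


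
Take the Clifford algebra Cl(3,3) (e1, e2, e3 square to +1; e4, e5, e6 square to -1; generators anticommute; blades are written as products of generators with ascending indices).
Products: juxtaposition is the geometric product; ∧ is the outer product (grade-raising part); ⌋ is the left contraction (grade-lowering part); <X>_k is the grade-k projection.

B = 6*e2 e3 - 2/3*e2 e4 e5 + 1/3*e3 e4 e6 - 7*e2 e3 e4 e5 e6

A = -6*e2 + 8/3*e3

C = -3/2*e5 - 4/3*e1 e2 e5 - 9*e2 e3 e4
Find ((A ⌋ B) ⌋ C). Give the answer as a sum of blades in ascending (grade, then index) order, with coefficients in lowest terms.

step 1: -16*e2 - 36*e3 + 4*e4 e5 + 8/9*e4 e6 + 56/3*e2 e4 e5 e6 + 42*e3 e4 e5 e6
step 2: -64/3*e1 e5 - 324*e2 e4 + 144*e3 e4
Answer: -64/3*e1 e5 - 324*e2 e4 + 144*e3 e4


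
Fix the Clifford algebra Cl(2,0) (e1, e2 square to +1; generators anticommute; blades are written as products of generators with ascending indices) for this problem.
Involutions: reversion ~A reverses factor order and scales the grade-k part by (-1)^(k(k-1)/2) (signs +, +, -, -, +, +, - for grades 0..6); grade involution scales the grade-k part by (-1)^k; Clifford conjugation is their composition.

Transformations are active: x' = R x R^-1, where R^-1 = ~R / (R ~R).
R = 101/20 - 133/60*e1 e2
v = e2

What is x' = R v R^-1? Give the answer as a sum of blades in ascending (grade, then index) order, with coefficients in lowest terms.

~R = 101/20 + 133/60*e1 e2, and R ~R = 54749/1800, so R^-1 = ~R / (54749/1800).
R v = -133/60*e1 + 101/20*e2
Answer: -40299/54749*e1 + 37060/54749*e2


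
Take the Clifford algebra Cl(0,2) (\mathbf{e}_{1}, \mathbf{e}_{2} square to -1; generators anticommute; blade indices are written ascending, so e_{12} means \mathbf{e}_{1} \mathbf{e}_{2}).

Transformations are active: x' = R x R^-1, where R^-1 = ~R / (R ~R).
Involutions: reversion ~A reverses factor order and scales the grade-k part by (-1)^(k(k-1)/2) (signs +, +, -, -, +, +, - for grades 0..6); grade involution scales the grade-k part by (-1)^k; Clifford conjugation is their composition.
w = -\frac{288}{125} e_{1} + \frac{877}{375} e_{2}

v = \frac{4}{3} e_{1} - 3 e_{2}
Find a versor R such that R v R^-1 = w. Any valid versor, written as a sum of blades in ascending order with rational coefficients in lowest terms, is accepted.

Take R = v + w = -\frac{364}{375} e_{1} - \frac{248}{375} e_{2}. Because q(v) = q(w) = -\frac{97}{9}, conjugation by R sends v exactly to w.
Answer: -\frac{364}{375} e_{1} - \frac{248}{375} e_{2}


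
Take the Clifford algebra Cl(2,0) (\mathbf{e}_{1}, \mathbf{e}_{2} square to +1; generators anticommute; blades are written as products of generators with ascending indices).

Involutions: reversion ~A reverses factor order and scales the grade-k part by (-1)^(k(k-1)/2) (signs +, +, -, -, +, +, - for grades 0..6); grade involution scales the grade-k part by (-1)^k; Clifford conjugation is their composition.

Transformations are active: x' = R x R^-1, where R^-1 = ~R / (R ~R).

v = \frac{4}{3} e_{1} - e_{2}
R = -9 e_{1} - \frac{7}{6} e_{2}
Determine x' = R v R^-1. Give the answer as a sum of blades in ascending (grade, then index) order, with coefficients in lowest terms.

~R = -9 e_{1} - \frac{7}{6} e_{2}, and R ~R = \frac{2965}{36}, so R^-1 = ~R / (\frac{2965}{36}).
R v = -\frac{65}{6} + \frac{95}{9} e_{1} e_{2}
Answer: \frac{1840}{1779} e_{1} + \frac{775}{593} e_{2}


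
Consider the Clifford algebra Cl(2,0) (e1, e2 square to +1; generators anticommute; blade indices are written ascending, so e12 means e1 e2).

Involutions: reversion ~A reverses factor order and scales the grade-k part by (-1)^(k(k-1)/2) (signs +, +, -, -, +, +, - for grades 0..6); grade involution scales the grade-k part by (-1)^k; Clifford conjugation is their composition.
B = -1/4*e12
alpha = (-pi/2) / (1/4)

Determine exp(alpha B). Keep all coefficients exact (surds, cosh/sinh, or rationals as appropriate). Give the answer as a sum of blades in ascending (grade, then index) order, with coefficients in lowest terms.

B^2 = (-1/4)^2*(e12)^2 = 1/16*(-1) = -1/16 (a basis 2-blade squares to minus the product of its generators' squares).
B^2 = -1/16 — the series telescopes trigonometrically here: l = 1/4, alpha*l = -pi/2, so exp(alpha B) = cos(-pi/2) + (sin(-pi/2)/(1/4))*B = 0 + (-4)*B.
Answer: e12


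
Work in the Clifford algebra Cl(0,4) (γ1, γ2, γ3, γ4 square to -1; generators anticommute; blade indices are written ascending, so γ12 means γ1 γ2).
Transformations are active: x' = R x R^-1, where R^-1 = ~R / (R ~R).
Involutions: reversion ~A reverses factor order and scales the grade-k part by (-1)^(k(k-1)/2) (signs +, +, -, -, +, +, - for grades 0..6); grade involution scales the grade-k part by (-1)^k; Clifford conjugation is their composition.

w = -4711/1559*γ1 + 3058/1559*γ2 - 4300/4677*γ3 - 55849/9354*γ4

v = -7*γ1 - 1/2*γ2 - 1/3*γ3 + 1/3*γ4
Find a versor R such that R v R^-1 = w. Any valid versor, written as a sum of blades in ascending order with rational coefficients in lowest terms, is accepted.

Why this works: both vectors square to -1781/36, so q(v) = q(w) and R = v + w = -15624/1559*γ1 + 4557/3118*γ2 - 1953/1559*γ3 - 17577/3118*γ4 carries v to w — its own direction survives, the complement (v - w)/2 flips.
Answer: -15624/1559*γ1 + 4557/3118*γ2 - 1953/1559*γ3 - 17577/3118*γ4
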